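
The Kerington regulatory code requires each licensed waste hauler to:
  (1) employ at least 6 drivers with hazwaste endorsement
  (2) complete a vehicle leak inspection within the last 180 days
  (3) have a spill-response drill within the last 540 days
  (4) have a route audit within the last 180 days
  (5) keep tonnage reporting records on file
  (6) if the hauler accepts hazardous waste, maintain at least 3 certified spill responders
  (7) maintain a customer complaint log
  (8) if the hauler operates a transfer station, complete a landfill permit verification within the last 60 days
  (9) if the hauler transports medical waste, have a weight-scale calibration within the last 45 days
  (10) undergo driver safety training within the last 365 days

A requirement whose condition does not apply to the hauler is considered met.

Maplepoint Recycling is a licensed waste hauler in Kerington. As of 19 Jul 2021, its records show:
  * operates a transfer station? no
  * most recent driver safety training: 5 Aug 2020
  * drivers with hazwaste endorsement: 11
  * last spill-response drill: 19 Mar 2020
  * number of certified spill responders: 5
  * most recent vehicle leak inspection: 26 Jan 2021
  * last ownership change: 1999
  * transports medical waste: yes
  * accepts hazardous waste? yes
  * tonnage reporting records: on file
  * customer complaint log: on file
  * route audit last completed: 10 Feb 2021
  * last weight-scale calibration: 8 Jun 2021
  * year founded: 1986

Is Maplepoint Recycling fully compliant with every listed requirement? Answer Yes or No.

Yes

1. drivers with hazwaste endorsement 11 ≥ 6 → met
2. vehicle leak inspection 174 days ago vs limit 180 → met
3. spill-response drill 487 days ago vs limit 540 → met
4. route audit 159 days ago vs limit 180 → met
5. tonnage reporting records present → met
6. condition 'accepts hazardous waste' holds; certified spill responders 5 ≥ 3 → met
7. customer complaint log present → met
8. condition 'operates a transfer station' does not hold → requirement n/a → met
9. condition 'transports medical waste' holds; weight-scale calibration 41 days ago vs limit 45 → met
10. driver safety training 348 days ago vs limit 365 → met
All met.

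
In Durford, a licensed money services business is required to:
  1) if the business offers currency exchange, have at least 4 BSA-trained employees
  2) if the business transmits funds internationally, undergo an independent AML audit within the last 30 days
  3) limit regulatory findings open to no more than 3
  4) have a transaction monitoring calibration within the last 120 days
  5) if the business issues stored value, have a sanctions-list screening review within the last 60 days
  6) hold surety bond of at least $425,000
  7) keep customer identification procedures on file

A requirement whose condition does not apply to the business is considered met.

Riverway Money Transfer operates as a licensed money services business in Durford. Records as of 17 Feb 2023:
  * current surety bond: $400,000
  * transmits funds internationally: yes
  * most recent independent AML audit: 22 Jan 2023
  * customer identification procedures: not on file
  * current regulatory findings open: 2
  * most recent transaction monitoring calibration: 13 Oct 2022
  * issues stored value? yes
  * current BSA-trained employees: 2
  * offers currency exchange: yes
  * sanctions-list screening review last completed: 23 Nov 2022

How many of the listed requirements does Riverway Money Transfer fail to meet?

5

1. condition 'offers currency exchange' holds; BSA-trained employees 2 < 4 → not met
2. condition 'transmits funds internationally' holds; independent AML audit 26 days ago vs limit 30 → met
3. regulatory findings open 2 ≤ 3 → met
4. transaction monitoring calibration 127 days ago vs limit 120 → not met
5. condition 'issues stored value' holds; sanctions-list screening review 86 days ago vs limit 60 → not met
6. surety bond $400,000 < $425,000 → not met
7. customer identification procedures absent → not met
Not met: 5 of 7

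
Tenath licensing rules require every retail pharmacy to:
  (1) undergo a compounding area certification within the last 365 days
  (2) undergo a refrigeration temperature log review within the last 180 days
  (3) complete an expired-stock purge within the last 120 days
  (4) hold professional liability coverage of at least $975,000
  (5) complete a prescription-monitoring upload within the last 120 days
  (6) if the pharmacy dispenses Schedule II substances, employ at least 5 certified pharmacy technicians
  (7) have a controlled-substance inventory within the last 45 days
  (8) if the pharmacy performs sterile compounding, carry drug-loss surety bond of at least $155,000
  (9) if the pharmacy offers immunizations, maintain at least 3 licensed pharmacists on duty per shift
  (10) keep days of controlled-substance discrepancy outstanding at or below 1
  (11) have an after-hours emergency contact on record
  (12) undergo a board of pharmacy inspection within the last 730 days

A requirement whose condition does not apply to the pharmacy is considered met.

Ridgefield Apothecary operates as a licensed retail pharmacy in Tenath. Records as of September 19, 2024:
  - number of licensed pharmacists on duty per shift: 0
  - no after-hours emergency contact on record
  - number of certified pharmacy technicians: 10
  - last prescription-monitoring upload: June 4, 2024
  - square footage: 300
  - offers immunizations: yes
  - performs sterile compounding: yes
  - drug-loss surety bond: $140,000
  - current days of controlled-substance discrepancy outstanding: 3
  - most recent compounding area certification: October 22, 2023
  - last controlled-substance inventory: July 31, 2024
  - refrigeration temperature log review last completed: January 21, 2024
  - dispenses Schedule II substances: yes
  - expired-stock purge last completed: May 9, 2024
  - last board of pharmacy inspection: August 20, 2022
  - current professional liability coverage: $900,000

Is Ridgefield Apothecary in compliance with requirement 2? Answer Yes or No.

2. refrigeration temperature log review 242 days ago vs limit 180 → not met

No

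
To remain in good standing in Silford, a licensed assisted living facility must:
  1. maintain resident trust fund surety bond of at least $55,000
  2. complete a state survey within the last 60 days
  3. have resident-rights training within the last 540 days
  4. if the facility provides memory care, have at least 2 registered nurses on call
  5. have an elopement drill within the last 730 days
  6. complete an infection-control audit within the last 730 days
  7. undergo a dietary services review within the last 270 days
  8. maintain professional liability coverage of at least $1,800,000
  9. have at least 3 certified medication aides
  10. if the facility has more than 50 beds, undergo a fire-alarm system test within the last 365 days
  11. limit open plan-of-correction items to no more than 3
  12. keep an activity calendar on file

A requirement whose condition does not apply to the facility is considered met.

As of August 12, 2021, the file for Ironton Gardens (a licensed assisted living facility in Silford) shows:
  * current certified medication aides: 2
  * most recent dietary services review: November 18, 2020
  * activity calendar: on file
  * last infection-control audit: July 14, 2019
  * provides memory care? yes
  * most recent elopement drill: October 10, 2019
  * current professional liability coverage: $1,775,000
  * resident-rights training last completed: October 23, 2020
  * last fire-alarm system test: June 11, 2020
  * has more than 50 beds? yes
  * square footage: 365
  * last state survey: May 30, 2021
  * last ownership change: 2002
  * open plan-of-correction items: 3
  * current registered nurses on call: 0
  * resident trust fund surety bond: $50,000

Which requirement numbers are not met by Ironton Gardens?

1, 2, 4, 6, 8, 9, 10

1. resident trust fund surety bond $50,000 < $55,000 → not met
2. state survey 74 days ago vs limit 60 → not met
3. resident-rights training 293 days ago vs limit 540 → met
4. condition 'provides memory care' holds; registered nurses on call 0 < 2 → not met
5. elopement drill 672 days ago vs limit 730 → met
6. infection-control audit 760 days ago vs limit 730 → not met
7. dietary services review 267 days ago vs limit 270 → met
8. professional liability coverage $1,775,000 < $1,800,000 → not met
9. certified medication aides 2 < 3 → not met
10. condition 'has more than 50 beds' holds; fire-alarm system test 427 days ago vs limit 365 → not met
11. open plan-of-correction items 3 ≤ 3 → met
12. activity calendar present → met
Not met: 1, 2, 4, 6, 8, 9, 10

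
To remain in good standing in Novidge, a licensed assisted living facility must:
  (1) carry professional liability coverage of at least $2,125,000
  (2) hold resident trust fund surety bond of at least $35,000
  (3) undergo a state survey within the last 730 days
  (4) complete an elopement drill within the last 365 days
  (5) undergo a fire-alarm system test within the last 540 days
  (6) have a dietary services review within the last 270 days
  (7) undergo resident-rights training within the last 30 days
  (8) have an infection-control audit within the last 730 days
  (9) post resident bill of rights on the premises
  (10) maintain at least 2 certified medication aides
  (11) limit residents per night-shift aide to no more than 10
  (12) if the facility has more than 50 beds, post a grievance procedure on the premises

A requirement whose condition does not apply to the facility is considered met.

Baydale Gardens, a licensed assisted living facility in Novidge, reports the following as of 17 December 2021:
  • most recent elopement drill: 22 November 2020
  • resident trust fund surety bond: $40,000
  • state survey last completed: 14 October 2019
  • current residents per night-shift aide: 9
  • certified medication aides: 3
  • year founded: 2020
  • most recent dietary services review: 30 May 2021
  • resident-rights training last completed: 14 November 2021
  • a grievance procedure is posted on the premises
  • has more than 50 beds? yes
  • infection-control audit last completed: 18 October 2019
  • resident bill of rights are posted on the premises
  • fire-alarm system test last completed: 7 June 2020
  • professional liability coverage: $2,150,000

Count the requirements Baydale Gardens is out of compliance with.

1. professional liability coverage $2,150,000 ≥ $2,125,000 → met
2. resident trust fund surety bond $40,000 ≥ $35,000 → met
3. state survey 795 days ago vs limit 730 → not met
4. elopement drill 390 days ago vs limit 365 → not met
5. fire-alarm system test 558 days ago vs limit 540 → not met
6. dietary services review 201 days ago vs limit 270 → met
7. resident-rights training 33 days ago vs limit 30 → not met
8. infection-control audit 791 days ago vs limit 730 → not met
9. resident bill of rights present → met
10. certified medication aides 3 ≥ 2 → met
11. residents per night-shift aide 9 ≤ 10 → met
12. condition 'has more than 50 beds' holds; grievance procedure present → met
Not met: 5 of 12

5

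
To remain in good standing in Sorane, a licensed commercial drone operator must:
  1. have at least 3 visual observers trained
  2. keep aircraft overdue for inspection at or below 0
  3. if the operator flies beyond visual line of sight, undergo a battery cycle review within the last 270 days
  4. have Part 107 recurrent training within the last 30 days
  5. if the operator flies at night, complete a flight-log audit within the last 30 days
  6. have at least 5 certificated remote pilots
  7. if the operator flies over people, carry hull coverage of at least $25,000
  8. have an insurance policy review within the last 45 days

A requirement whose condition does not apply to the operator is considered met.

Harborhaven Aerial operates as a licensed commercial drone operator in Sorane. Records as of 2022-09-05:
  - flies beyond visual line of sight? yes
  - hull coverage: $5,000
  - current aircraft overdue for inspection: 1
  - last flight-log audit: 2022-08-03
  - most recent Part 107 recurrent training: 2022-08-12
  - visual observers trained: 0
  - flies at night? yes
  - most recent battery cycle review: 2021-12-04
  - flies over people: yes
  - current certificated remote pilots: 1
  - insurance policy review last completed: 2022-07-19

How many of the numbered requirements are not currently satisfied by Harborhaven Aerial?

7

1. visual observers trained 0 < 3 → not met
2. aircraft overdue for inspection 1 > 0 → not met
3. condition 'flies beyond visual line of sight' holds; battery cycle review 275 days ago vs limit 270 → not met
4. Part 107 recurrent training 24 days ago vs limit 30 → met
5. condition 'flies at night' holds; flight-log audit 33 days ago vs limit 30 → not met
6. certificated remote pilots 1 < 5 → not met
7. condition 'flies over people' holds; hull coverage $5,000 < $25,000 → not met
8. insurance policy review 48 days ago vs limit 45 → not met
Not met: 7 of 8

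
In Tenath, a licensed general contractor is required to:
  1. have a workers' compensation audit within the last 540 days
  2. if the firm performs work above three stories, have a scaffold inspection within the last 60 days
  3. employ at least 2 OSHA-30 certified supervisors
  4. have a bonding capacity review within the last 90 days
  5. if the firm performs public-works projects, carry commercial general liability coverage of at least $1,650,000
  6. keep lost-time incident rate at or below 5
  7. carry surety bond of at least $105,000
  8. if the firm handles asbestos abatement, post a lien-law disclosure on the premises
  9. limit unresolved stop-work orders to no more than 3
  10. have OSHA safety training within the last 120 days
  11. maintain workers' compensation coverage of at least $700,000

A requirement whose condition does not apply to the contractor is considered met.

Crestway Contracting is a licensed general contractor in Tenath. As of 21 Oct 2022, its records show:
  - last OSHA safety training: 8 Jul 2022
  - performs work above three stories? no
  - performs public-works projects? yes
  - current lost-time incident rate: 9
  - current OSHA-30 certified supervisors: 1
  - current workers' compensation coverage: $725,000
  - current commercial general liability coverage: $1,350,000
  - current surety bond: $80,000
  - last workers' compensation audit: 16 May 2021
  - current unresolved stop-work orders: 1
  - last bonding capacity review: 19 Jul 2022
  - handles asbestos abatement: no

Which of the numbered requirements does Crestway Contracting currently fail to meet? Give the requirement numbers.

1. workers' compensation audit 523 days ago vs limit 540 → met
2. condition 'performs work above three stories' does not hold → requirement n/a → met
3. OSHA-30 certified supervisors 1 < 2 → not met
4. bonding capacity review 94 days ago vs limit 90 → not met
5. condition 'performs public-works projects' holds; commercial general liability coverage $1,350,000 < $1,650,000 → not met
6. lost-time incident rate 9 > 5 → not met
7. surety bond $80,000 < $105,000 → not met
8. condition 'handles asbestos abatement' does not hold → requirement n/a → met
9. unresolved stop-work orders 1 ≤ 3 → met
10. OSHA safety training 105 days ago vs limit 120 → met
11. workers' compensation coverage $725,000 ≥ $700,000 → met
Not met: 3, 4, 5, 6, 7

3, 4, 5, 6, 7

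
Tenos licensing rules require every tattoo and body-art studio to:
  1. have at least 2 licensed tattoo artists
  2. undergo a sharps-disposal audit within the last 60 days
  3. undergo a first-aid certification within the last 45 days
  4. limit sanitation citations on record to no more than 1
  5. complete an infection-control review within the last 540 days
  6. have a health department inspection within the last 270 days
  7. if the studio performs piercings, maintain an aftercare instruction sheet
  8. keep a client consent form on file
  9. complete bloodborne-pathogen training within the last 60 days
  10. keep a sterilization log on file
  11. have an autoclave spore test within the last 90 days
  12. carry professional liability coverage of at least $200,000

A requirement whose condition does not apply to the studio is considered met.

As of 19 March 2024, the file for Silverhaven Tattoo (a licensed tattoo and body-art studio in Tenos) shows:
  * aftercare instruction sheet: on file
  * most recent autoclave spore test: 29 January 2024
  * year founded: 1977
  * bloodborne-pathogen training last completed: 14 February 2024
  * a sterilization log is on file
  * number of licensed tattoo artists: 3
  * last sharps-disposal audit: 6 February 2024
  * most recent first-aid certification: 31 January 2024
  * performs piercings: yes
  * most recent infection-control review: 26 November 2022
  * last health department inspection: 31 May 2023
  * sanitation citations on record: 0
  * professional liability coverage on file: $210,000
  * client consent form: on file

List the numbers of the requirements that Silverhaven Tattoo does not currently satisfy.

1. licensed tattoo artists 3 ≥ 2 → met
2. sharps-disposal audit 42 days ago vs limit 60 → met
3. first-aid certification 48 days ago vs limit 45 → not met
4. sanitation citations on record 0 ≤ 1 → met
5. infection-control review 479 days ago vs limit 540 → met
6. health department inspection 293 days ago vs limit 270 → not met
7. condition 'performs piercings' holds; aftercare instruction sheet present → met
8. client consent form present → met
9. bloodborne-pathogen training 34 days ago vs limit 60 → met
10. sterilization log present → met
11. autoclave spore test 50 days ago vs limit 90 → met
12. professional liability coverage $210,000 ≥ $200,000 → met
Not met: 3, 6

3, 6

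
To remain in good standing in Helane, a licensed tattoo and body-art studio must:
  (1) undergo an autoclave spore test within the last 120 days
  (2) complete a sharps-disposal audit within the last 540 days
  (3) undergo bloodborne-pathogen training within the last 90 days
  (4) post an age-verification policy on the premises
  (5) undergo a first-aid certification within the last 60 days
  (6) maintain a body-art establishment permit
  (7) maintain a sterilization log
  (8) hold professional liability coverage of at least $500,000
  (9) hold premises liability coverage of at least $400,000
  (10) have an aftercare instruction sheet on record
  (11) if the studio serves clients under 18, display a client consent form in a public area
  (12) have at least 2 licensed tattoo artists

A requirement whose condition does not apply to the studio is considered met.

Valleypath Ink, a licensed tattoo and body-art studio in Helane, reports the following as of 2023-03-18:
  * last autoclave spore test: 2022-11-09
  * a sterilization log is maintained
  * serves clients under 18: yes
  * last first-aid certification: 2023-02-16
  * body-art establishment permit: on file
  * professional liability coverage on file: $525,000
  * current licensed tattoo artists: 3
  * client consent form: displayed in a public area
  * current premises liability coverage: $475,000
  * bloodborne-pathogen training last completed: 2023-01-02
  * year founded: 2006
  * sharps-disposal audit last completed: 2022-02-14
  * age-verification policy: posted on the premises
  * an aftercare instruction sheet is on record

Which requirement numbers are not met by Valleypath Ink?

1. autoclave spore test 129 days ago vs limit 120 → not met
2. sharps-disposal audit 397 days ago vs limit 540 → met
3. bloodborne-pathogen training 75 days ago vs limit 90 → met
4. age-verification policy present → met
5. first-aid certification 30 days ago vs limit 60 → met
6. body-art establishment permit present → met
7. sterilization log present → met
8. professional liability coverage $525,000 ≥ $500,000 → met
9. premises liability coverage $475,000 ≥ $400,000 → met
10. aftercare instruction sheet present → met
11. condition 'serves clients under 18' holds; client consent form present → met
12. licensed tattoo artists 3 ≥ 2 → met
Not met: 1

1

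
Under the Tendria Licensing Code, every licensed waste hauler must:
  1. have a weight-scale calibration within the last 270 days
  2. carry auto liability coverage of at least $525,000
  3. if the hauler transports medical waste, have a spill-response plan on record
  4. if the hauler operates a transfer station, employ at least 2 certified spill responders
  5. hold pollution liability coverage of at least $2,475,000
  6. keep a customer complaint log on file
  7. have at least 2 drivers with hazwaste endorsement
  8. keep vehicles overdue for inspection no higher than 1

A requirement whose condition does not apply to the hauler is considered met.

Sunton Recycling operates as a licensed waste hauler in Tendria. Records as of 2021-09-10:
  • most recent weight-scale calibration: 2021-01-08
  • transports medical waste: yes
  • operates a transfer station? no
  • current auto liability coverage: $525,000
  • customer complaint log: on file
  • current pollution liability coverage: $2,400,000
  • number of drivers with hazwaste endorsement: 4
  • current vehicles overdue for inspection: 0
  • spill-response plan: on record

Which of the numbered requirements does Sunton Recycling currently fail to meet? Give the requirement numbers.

1. weight-scale calibration 245 days ago vs limit 270 → met
2. auto liability coverage $525,000 ≥ $525,000 → met
3. condition 'transports medical waste' holds; spill-response plan present → met
4. condition 'operates a transfer station' does not hold → requirement n/a → met
5. pollution liability coverage $2,400,000 < $2,475,000 → not met
6. customer complaint log present → met
7. drivers with hazwaste endorsement 4 ≥ 2 → met
8. vehicles overdue for inspection 0 ≤ 1 → met
Not met: 5

5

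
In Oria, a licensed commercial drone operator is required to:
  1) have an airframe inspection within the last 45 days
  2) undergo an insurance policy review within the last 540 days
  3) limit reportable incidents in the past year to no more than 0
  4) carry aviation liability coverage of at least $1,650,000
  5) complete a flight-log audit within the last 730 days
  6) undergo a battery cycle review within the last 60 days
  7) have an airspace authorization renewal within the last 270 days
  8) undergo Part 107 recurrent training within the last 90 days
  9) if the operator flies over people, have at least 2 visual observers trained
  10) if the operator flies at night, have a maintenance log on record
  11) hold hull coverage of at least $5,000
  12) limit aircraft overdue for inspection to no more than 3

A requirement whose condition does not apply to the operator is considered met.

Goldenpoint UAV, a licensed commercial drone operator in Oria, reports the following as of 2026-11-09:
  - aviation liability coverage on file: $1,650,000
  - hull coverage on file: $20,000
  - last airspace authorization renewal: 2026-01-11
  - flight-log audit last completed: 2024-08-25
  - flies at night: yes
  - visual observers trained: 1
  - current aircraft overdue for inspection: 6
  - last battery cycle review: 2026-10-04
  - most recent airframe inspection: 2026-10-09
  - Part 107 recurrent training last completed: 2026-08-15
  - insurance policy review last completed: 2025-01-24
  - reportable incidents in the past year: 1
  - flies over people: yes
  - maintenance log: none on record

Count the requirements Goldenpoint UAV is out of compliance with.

1. airframe inspection 31 days ago vs limit 45 → met
2. insurance policy review 654 days ago vs limit 540 → not met
3. reportable incidents in the past year 1 > 0 → not met
4. aviation liability coverage $1,650,000 ≥ $1,650,000 → met
5. flight-log audit 806 days ago vs limit 730 → not met
6. battery cycle review 36 days ago vs limit 60 → met
7. airspace authorization renewal 302 days ago vs limit 270 → not met
8. Part 107 recurrent training 86 days ago vs limit 90 → met
9. condition 'flies over people' holds; visual observers trained 1 < 2 → not met
10. condition 'flies at night' holds; maintenance log absent → not met
11. hull coverage $20,000 ≥ $5,000 → met
12. aircraft overdue for inspection 6 > 3 → not met
Not met: 7 of 12

7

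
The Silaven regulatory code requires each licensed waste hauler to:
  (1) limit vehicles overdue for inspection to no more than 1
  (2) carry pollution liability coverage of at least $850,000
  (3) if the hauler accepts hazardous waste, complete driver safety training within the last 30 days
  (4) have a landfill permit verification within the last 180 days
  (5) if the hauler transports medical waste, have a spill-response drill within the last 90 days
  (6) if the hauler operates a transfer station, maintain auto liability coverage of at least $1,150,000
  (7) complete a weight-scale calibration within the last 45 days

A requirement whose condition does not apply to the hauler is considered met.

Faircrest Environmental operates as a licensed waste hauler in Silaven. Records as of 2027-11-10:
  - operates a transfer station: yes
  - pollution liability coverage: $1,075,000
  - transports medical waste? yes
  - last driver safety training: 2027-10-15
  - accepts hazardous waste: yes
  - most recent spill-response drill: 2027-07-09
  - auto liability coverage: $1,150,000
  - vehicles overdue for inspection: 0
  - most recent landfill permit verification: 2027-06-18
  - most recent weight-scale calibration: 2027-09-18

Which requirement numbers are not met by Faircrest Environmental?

5, 7

1. vehicles overdue for inspection 0 ≤ 1 → met
2. pollution liability coverage $1,075,000 ≥ $850,000 → met
3. condition 'accepts hazardous waste' holds; driver safety training 26 days ago vs limit 30 → met
4. landfill permit verification 145 days ago vs limit 180 → met
5. condition 'transports medical waste' holds; spill-response drill 124 days ago vs limit 90 → not met
6. condition 'operates a transfer station' holds; auto liability coverage $1,150,000 ≥ $1,150,000 → met
7. weight-scale calibration 53 days ago vs limit 45 → not met
Not met: 5, 7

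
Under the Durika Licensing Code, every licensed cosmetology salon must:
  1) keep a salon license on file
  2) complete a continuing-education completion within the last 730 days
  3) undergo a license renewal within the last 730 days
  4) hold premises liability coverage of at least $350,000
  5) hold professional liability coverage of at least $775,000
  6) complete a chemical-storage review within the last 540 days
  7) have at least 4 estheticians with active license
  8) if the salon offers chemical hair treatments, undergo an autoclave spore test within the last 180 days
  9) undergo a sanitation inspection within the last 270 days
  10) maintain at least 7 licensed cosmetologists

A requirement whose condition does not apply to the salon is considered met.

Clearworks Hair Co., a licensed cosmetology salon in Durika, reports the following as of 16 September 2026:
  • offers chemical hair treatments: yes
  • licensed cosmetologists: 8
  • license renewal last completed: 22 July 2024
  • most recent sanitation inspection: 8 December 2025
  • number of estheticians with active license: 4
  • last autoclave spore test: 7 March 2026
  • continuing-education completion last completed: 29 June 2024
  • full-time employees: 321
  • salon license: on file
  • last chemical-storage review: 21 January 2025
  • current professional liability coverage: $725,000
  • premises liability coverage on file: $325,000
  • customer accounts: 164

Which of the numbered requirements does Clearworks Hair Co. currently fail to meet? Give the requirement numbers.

1. salon license present → met
2. continuing-education completion 809 days ago vs limit 730 → not met
3. license renewal 786 days ago vs limit 730 → not met
4. premises liability coverage $325,000 < $350,000 → not met
5. professional liability coverage $725,000 < $775,000 → not met
6. chemical-storage review 603 days ago vs limit 540 → not met
7. estheticians with active license 4 ≥ 4 → met
8. condition 'offers chemical hair treatments' holds; autoclave spore test 193 days ago vs limit 180 → not met
9. sanitation inspection 282 days ago vs limit 270 → not met
10. licensed cosmetologists 8 ≥ 7 → met
Not met: 2, 3, 4, 5, 6, 8, 9

2, 3, 4, 5, 6, 8, 9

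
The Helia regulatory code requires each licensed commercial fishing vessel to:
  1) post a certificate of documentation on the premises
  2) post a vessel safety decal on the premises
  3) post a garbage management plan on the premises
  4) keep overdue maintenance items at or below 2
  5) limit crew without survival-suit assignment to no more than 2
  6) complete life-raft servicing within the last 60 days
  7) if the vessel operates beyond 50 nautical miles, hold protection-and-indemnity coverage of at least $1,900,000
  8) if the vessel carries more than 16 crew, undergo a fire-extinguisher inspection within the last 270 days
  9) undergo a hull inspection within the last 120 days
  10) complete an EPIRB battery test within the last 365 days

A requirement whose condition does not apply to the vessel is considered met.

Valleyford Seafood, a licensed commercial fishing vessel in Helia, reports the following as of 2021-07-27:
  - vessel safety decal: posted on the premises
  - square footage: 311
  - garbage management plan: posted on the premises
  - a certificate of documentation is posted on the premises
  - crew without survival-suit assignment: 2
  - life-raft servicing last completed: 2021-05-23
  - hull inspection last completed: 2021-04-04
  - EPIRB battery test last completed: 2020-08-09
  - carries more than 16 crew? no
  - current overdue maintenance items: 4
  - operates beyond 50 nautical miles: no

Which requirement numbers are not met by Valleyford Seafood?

4, 6

1. certificate of documentation present → met
2. vessel safety decal present → met
3. garbage management plan present → met
4. overdue maintenance items 4 > 2 → not met
5. crew without survival-suit assignment 2 ≤ 2 → met
6. life-raft servicing 65 days ago vs limit 60 → not met
7. condition 'operates beyond 50 nautical miles' does not hold → requirement n/a → met
8. condition 'carries more than 16 crew' does not hold → requirement n/a → met
9. hull inspection 114 days ago vs limit 120 → met
10. EPIRB battery test 352 days ago vs limit 365 → met
Not met: 4, 6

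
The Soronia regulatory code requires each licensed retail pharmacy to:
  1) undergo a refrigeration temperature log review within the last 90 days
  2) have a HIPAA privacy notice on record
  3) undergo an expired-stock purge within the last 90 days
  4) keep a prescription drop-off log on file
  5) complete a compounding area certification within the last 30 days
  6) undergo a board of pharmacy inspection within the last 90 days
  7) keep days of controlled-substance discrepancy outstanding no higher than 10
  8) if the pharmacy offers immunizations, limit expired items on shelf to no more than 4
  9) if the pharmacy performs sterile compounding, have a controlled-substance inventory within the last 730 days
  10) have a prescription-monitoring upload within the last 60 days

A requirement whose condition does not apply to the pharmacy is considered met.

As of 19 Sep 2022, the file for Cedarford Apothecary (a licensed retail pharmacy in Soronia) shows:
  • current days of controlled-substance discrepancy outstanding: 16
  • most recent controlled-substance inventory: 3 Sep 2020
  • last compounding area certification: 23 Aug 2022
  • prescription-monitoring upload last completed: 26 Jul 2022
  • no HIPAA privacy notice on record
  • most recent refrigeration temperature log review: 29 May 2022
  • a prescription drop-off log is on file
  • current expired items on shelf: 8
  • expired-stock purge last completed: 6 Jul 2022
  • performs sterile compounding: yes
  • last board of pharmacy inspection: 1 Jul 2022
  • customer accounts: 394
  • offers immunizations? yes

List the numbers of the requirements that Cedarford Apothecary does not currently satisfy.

1, 2, 7, 8, 9

1. refrigeration temperature log review 113 days ago vs limit 90 → not met
2. HIPAA privacy notice absent → not met
3. expired-stock purge 75 days ago vs limit 90 → met
4. prescription drop-off log present → met
5. compounding area certification 27 days ago vs limit 30 → met
6. board of pharmacy inspection 80 days ago vs limit 90 → met
7. days of controlled-substance discrepancy outstanding 16 > 10 → not met
8. condition 'offers immunizations' holds; expired items on shelf 8 > 4 → not met
9. condition 'performs sterile compounding' holds; controlled-substance inventory 746 days ago vs limit 730 → not met
10. prescription-monitoring upload 55 days ago vs limit 60 → met
Not met: 1, 2, 7, 8, 9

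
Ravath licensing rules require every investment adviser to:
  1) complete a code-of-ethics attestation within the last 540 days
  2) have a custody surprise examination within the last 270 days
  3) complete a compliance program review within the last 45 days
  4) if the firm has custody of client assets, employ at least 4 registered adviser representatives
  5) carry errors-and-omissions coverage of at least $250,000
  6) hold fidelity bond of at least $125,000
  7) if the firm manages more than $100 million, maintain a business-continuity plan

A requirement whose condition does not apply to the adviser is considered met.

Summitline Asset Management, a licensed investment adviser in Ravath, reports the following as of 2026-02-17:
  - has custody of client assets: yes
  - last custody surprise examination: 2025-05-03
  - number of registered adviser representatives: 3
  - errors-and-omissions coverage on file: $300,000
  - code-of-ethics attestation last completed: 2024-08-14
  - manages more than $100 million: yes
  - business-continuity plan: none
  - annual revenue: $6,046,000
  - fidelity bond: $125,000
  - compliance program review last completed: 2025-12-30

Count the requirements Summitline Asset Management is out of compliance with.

5

1. code-of-ethics attestation 552 days ago vs limit 540 → not met
2. custody surprise examination 290 days ago vs limit 270 → not met
3. compliance program review 49 days ago vs limit 45 → not met
4. condition 'has custody of client assets' holds; registered adviser representatives 3 < 4 → not met
5. errors-and-omissions coverage $300,000 ≥ $250,000 → met
6. fidelity bond $125,000 ≥ $125,000 → met
7. condition 'manages more than $100 million' holds; business-continuity plan absent → not met
Not met: 5 of 7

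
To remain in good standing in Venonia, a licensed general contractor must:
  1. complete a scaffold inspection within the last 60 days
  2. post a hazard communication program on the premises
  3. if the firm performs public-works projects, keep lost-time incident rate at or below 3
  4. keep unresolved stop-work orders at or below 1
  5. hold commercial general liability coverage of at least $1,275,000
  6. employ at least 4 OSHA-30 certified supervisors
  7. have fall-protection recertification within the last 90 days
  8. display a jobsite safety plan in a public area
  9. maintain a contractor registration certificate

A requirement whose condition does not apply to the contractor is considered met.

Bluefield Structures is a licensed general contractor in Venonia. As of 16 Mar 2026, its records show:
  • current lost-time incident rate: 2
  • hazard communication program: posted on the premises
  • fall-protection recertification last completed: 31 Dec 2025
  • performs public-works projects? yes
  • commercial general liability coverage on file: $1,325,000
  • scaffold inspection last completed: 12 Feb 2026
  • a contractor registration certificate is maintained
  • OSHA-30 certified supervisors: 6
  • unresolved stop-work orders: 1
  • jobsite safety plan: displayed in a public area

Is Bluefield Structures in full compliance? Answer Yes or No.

Yes

1. scaffold inspection 32 days ago vs limit 60 → met
2. hazard communication program present → met
3. condition 'performs public-works projects' holds; lost-time incident rate 2 ≤ 3 → met
4. unresolved stop-work orders 1 ≤ 1 → met
5. commercial general liability coverage $1,325,000 ≥ $1,275,000 → met
6. OSHA-30 certified supervisors 6 ≥ 4 → met
7. fall-protection recertification 75 days ago vs limit 90 → met
8. jobsite safety plan present → met
9. contractor registration certificate present → met
All met.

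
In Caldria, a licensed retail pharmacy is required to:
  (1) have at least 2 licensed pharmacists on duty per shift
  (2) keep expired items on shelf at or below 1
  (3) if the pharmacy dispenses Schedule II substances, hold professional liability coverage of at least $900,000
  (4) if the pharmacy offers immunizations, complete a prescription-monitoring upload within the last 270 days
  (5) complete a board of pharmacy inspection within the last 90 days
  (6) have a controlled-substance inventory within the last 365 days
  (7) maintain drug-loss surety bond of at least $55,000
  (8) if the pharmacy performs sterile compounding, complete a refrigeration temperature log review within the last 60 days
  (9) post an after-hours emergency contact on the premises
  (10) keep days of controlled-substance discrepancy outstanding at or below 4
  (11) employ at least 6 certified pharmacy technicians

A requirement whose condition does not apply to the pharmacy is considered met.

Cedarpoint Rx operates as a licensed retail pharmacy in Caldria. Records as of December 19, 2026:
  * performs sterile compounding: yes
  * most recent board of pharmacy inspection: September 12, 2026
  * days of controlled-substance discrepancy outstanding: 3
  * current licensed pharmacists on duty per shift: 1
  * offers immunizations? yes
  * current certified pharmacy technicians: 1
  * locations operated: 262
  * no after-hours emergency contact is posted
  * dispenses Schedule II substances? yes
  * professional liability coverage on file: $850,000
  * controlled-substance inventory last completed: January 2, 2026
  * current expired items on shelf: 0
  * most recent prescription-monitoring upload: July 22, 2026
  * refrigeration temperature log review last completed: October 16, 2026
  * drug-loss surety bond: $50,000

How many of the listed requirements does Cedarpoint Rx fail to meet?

1. licensed pharmacists on duty per shift 1 < 2 → not met
2. expired items on shelf 0 ≤ 1 → met
3. condition 'dispenses Schedule II substances' holds; professional liability coverage $850,000 < $900,000 → not met
4. condition 'offers immunizations' holds; prescription-monitoring upload 150 days ago vs limit 270 → met
5. board of pharmacy inspection 98 days ago vs limit 90 → not met
6. controlled-substance inventory 351 days ago vs limit 365 → met
7. drug-loss surety bond $50,000 < $55,000 → not met
8. condition 'performs sterile compounding' holds; refrigeration temperature log review 64 days ago vs limit 60 → not met
9. after-hours emergency contact absent → not met
10. days of controlled-substance discrepancy outstanding 3 ≤ 4 → met
11. certified pharmacy technicians 1 < 6 → not met
Not met: 7 of 11

7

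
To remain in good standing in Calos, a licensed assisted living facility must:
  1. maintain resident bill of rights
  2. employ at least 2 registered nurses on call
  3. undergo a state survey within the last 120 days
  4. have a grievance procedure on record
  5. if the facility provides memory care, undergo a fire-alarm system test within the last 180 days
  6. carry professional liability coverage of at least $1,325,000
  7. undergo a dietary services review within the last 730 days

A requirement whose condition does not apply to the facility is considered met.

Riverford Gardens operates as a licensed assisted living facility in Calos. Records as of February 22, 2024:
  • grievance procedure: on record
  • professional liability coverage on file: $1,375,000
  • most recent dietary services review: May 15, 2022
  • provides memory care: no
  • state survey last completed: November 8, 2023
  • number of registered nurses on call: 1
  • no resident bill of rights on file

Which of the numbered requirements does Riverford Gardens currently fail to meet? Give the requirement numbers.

1. resident bill of rights absent → not met
2. registered nurses on call 1 < 2 → not met
3. state survey 106 days ago vs limit 120 → met
4. grievance procedure present → met
5. condition 'provides memory care' does not hold → requirement n/a → met
6. professional liability coverage $1,375,000 ≥ $1,325,000 → met
7. dietary services review 648 days ago vs limit 730 → met
Not met: 1, 2

1, 2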